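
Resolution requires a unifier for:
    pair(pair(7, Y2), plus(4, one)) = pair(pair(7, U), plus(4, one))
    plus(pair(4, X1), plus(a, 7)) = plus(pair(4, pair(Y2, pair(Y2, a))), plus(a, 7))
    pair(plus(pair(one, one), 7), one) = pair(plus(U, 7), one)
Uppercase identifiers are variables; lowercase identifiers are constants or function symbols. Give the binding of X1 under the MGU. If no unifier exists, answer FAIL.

pair(pair(one, one), pair(pair(one, one), a))

Decompose pair/2: pair(7, Y2) = pair(7, U),  plus(4, one) = plus(4, one).
Decompose pair/2: 7 = 7,  Y2 = U.
Delete trivial equation 7 = 7.
Bind Y2 := U; substituting into the one remaining equation that mentions Y2 gives: plus(pair(4, X1), plus(a, 7)) = plus(pair(4, pair(U, pair(U, a))), plus(a, 7)).
Delete trivial equation plus(4, one) = plus(4, one).
Decompose plus/2: pair(4, X1) = pair(4, pair(U, pair(U, a))),  plus(a, 7) = plus(a, 7).
Decompose pair/2: 4 = 4,  X1 = pair(U, pair(U, a)).
Delete trivial equation 4 = 4.
Bind X1 := pair(U, pair(U, a)); no other remaining equation mentions X1.
Delete trivial equation plus(a, 7) = plus(a, 7).
Decompose pair/2: plus(pair(one, one), 7) = plus(U, 7),  one = one.
Decompose plus/2: pair(one, one) = U,  7 = 7.
Bind U := pair(one, one); no other remaining equation mentions U. Substituting into the earlier bindings gives Y2 := pair(one, one), X1 := pair(pair(one, one), pair(pair(one, one), a)).
Delete trivial equation 7 = 7.
Delete trivial equation one = one.
MGU = { Y2 := pair(one, one), X1 := pair(pair(one, one), pair(pair(one, one), a)), U := pair(one, one) }, so X1 := pair(pair(one, one), pair(pair(one, one), a)).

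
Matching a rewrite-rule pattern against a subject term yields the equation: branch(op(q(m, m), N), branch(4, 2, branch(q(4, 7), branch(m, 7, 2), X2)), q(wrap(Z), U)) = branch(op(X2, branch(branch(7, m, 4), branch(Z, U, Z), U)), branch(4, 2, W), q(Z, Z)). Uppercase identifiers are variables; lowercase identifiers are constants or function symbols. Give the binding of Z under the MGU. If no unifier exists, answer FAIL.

Decompose branch/3: op(q(m, m), N) = op(X2, branch(branch(7, m, 4), branch(Z, U, Z), U)),  branch(4, 2, branch(q(4, 7), branch(m, 7, 2), X2)) = branch(4, 2, W),  q(wrap(Z), U) = q(Z, Z).
Decompose op/2: q(m, m) = X2,  N = branch(branch(7, m, 4), branch(Z, U, Z), U).
Bind X2 := q(m, m); substituting into the one remaining equation that mentions X2 gives: branch(4, 2, branch(q(4, 7), branch(m, 7, 2), q(m, m))) = branch(4, 2, W).
Bind N := branch(branch(7, m, 4), branch(Z, U, Z), U); no other remaining equation mentions N.
Decompose branch/3: 4 = 4,  2 = 2,  branch(q(4, 7), branch(m, 7, 2), q(m, m)) = W.
Delete trivial equation 4 = 4.
Delete trivial equation 2 = 2.
Bind W := branch(q(4, 7), branch(m, 7, 2), q(m, m)); no other remaining equation mentions W.
Decompose q/2: wrap(Z) = Z,  U = Z.
Occurs check fails: Z occurs in wrap(Z); the equation Z = wrap(Z) has no finite solution.

FAIL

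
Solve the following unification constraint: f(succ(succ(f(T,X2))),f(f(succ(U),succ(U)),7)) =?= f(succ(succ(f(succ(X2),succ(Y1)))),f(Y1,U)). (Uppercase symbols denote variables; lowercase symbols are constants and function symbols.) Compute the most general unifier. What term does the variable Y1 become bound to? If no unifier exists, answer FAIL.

f(succ(7),succ(7))

Decompose f/2: succ(succ(f(T,X2))) =?= succ(succ(f(succ(X2),succ(Y1)))),  f(f(succ(U),succ(U)),7) =?= f(Y1,U).
Decompose succ/1: succ(f(T,X2)) =?= succ(f(succ(X2),succ(Y1))).
Decompose succ/1: f(T,X2) =?= f(succ(X2),succ(Y1)).
Decompose f/2: T =?= succ(X2),  X2 =?= succ(Y1).
Bind T := succ(X2); no other remaining equation mentions T.
Bind X2 := succ(Y1); no other remaining equation mentions X2. Substituting into the earlier binding gives T := succ(succ(Y1)).
Decompose f/2: f(succ(U),succ(U)) =?= Y1,  7 =?= U.
Bind Y1 := f(succ(U),succ(U)); no other remaining equation mentions Y1. Substituting into the earlier bindings gives T := succ(succ(f(succ(U),succ(U)))), X2 := succ(f(succ(U),succ(U))).
Bind U := 7. Substituting into the earlier bindings gives T := succ(succ(f(succ(7),succ(7)))), X2 := succ(f(succ(7),succ(7))), Y1 := f(succ(7),succ(7)).
MGU = { T ↦ succ(succ(f(succ(7),succ(7)))), X2 ↦ succ(f(succ(7),succ(7))), Y1 ↦ f(succ(7),succ(7)), U ↦ 7 }, so Y1 ↦ f(succ(7),succ(7)).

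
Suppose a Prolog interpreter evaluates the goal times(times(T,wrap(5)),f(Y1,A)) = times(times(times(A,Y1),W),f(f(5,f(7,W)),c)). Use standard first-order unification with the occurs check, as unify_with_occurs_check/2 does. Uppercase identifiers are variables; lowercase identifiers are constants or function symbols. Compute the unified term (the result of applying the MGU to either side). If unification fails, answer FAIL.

times(times(times(c,f(5,f(7,wrap(5)))),wrap(5)),f(f(5,f(7,wrap(5))),c))

Decompose times/2: times(T,wrap(5)) = times(times(A,Y1),W),  f(Y1,A) = f(f(5,f(7,W)),c).
Decompose times/2: T = times(A,Y1),  wrap(5) = W.
Bind T := times(A,Y1); no other remaining equation mentions T.
Bind W := wrap(5); substituting into the remaining equation gives: f(Y1,A) = f(f(5,f(7,wrap(5))),c).
Decompose f/2: Y1 = f(5,f(7,wrap(5))),  A = c.
Bind Y1 := f(5,f(7,wrap(5))); no other remaining equation mentions Y1. Substituting into the earlier binding gives T := times(A,f(5,f(7,wrap(5)))).
Bind A := c. Substituting into the earlier binding gives T := times(c,f(5,f(7,wrap(5)))).
Applying the MGU to either side gives times(times(times(c,f(5,f(7,wrap(5)))),wrap(5)),f(f(5,f(7,wrap(5))),c)).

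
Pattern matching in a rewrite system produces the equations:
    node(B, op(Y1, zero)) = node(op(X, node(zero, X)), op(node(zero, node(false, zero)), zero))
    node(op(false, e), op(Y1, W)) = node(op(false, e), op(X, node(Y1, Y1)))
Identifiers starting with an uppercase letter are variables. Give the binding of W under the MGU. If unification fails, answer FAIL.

node(node(zero, node(false, zero)), node(zero, node(false, zero)))

Decompose node/2: B = op(X, node(zero, X)),  op(Y1, zero) = op(node(zero, node(false, zero)), zero).
Bind B := op(X, node(zero, X)); no other remaining equation mentions B.
Decompose op/2: Y1 = node(zero, node(false, zero)),  zero = zero.
Bind Y1 := node(zero, node(false, zero)); substituting into the one remaining equation that mentions Y1 gives: node(op(false, e), op(node(zero, node(false, zero)), W)) = node(op(false, e), op(X, node(node(zero, node(false, zero)), node(zero, node(false, zero))))).
Delete trivial equation zero = zero.
Decompose node/2: op(false, e) = op(false, e),  op(node(zero, node(false, zero)), W) = op(X, node(node(zero, node(false, zero)), node(zero, node(false, zero)))).
Delete trivial equation op(false, e) = op(false, e).
Decompose op/2: node(zero, node(false, zero)) = X,  W = node(node(zero, node(false, zero)), node(zero, node(false, zero))).
Bind X := node(zero, node(false, zero)); no other remaining equation mentions X. Substituting into the earlier binding gives B := op(node(zero, node(false, zero)), node(zero, node(zero, node(false, zero)))).
Bind W := node(node(zero, node(false, zero)), node(zero, node(false, zero))).
MGU = { B -> op(node(zero, node(false, zero)), node(zero, node(zero, node(false, zero)))), Y1 -> node(zero, node(false, zero)), X -> node(zero, node(false, zero)), W -> node(node(zero, node(false, zero)), node(zero, node(false, zero))) }, so W -> node(node(zero, node(false, zero)), node(zero, node(false, zero))).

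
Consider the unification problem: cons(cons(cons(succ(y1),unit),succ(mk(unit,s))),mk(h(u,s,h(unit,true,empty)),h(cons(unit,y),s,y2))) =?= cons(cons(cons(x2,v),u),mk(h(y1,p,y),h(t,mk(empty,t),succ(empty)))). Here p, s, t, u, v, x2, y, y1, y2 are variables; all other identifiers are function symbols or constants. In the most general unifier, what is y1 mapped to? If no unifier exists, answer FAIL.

Decompose cons/2: cons(cons(succ(y1),unit),succ(mk(unit,s))) =?= cons(cons(x2,v),u),  mk(h(u,s,h(unit,true,empty)),h(cons(unit,y),s,y2)) =?= mk(h(y1,p,y),h(t,mk(empty,t),succ(empty))).
Decompose cons/2: cons(succ(y1),unit) =?= cons(x2,v),  succ(mk(unit,s)) =?= u.
Decompose cons/2: succ(y1) =?= x2,  unit =?= v.
Bind x2 := succ(y1); no other remaining equation mentions x2.
Bind v := unit; no other remaining equation mentions v.
Bind u := succ(mk(unit,s)); substituting into the remaining equation gives: mk(h(succ(mk(unit,s)),s,h(unit,true,empty)),h(cons(unit,y),s,y2)) =?= mk(h(y1,p,y),h(t,mk(empty,t),succ(empty))).
Decompose mk/2: h(succ(mk(unit,s)),s,h(unit,true,empty)) =?= h(y1,p,y),  h(cons(unit,y),s,y2) =?= h(t,mk(empty,t),succ(empty)).
Decompose h/3: succ(mk(unit,s)) =?= y1,  s =?= p,  h(unit,true,empty) =?= y.
Bind y1 := succ(mk(unit,s)); no other remaining equation mentions y1. Substituting into the earlier binding gives x2 := succ(succ(mk(unit,s))).
Bind s := p; substituting into the one remaining equation that mentions s gives: h(cons(unit,y),p,y2) =?= h(t,mk(empty,t),succ(empty)). Substituting into the earlier bindings gives x2 := succ(succ(mk(unit,p))), u := succ(mk(unit,p)), y1 := succ(mk(unit,p)).
Bind y := h(unit,true,empty); substituting into the remaining equation gives: h(cons(unit,h(unit,true,empty)),p,y2) =?= h(t,mk(empty,t),succ(empty)).
Decompose h/3: cons(unit,h(unit,true,empty)) =?= t,  p =?= mk(empty,t),  y2 =?= succ(empty).
Bind t := cons(unit,h(unit,true,empty)); substituting into the one remaining equation that mentions t gives: p =?= mk(empty,cons(unit,h(unit,true,empty))).
Bind p := mk(empty,cons(unit,h(unit,true,empty))); no other remaining equation mentions p. Substituting into the earlier bindings gives x2 := succ(succ(mk(unit,mk(empty,cons(unit,h(unit,true,empty)))))), u := succ(mk(unit,mk(empty,cons(unit,h(unit,true,empty))))), y1 := succ(mk(unit,mk(empty,cons(unit,h(unit,true,empty))))), s := mk(empty,cons(unit,h(unit,true,empty))).
Bind y2 := succ(empty).
MGU = { x2 := succ(succ(mk(unit,mk(empty,cons(unit,h(unit,true,empty)))))), v := unit, u := succ(mk(unit,mk(empty,cons(unit,h(unit,true,empty))))), y1 := succ(mk(unit,mk(empty,cons(unit,h(unit,true,empty))))), s := mk(empty,cons(unit,h(unit,true,empty))), y := h(unit,true,empty), t := cons(unit,h(unit,true,empty)), p := mk(empty,cons(unit,h(unit,true,empty))), y2 := succ(empty) }, so y1 := succ(mk(unit,mk(empty,cons(unit,h(unit,true,empty))))).

succ(mk(unit,mk(empty,cons(unit,h(unit,true,empty)))))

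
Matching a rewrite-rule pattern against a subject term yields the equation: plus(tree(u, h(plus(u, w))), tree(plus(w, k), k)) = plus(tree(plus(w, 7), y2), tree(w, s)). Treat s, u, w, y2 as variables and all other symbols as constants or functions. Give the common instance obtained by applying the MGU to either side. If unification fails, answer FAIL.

Decompose plus/2: tree(u, h(plus(u, w))) = tree(plus(w, 7), y2),  tree(plus(w, k), k) = tree(w, s).
Decompose tree/2: u = plus(w, 7),  h(plus(u, w)) = y2.
Bind u := plus(w, 7); substituting into the one remaining equation that mentions u gives: h(plus(plus(w, 7), w)) = y2.
Bind y2 := h(plus(plus(w, 7), w)); no other remaining equation mentions y2.
Decompose tree/2: plus(w, k) = w,  k = s.
Occurs check fails: w occurs in plus(w, k); the equation w = plus(w, k) has no finite solution.

FAIL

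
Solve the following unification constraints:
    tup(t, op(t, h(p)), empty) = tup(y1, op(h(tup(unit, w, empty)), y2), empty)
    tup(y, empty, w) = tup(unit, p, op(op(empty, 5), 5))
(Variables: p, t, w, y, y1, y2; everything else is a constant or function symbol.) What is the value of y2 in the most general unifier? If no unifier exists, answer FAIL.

Decompose tup/3: t = y1,  op(t, h(p)) = op(h(tup(unit, w, empty)), y2),  empty = empty.
Bind t := y1; substituting into the one remaining equation that mentions t gives: op(y1, h(p)) = op(h(tup(unit, w, empty)), y2).
Decompose op/2: y1 = h(tup(unit, w, empty)),  h(p) = y2.
Bind y1 := h(tup(unit, w, empty)); no other remaining equation mentions y1. Substituting into the earlier binding gives t := h(tup(unit, w, empty)).
Bind y2 := h(p); no other remaining equation mentions y2.
Delete trivial equation empty = empty.
Decompose tup/3: y = unit,  empty = p,  w = op(op(empty, 5), 5).
Bind y := unit; no other remaining equation mentions y.
Bind p := empty; no other remaining equation mentions p. Substituting into the earlier binding gives y2 := h(empty).
Bind w := op(op(empty, 5), 5). Substituting into the earlier bindings gives t := h(tup(unit, op(op(empty, 5), 5), empty)), y1 := h(tup(unit, op(op(empty, 5), 5), empty)).
MGU = { t -> h(tup(unit, op(op(empty, 5), 5), empty)), y1 -> h(tup(unit, op(op(empty, 5), 5), empty)), y2 -> h(empty), y -> unit, p -> empty, w -> op(op(empty, 5), 5) }, so y2 -> h(empty).

h(empty)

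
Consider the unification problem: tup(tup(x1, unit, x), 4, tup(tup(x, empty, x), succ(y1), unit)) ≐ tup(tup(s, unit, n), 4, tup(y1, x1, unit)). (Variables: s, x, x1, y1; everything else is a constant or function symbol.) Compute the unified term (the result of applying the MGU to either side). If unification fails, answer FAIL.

tup(tup(succ(tup(n, empty, n)), unit, n), 4, tup(tup(n, empty, n), succ(tup(n, empty, n)), unit))

Decompose tup/3: tup(x1, unit, x) ≐ tup(s, unit, n),  4 ≐ 4,  tup(tup(x, empty, x), succ(y1), unit) ≐ tup(y1, x1, unit).
Decompose tup/3: x1 ≐ s,  unit ≐ unit,  x ≐ n.
Bind x1 := s; substituting into the one remaining equation that mentions x1 gives: tup(tup(x, empty, x), succ(y1), unit) ≐ tup(y1, s, unit).
Delete trivial equation unit ≐ unit.
Bind x := n; substituting into the one remaining equation that mentions x gives: tup(tup(n, empty, n), succ(y1), unit) ≐ tup(y1, s, unit).
Delete trivial equation 4 ≐ 4.
Decompose tup/3: tup(n, empty, n) ≐ y1,  succ(y1) ≐ s,  unit ≐ unit.
Bind y1 := tup(n, empty, n); substituting into the one remaining equation that mentions y1 gives: succ(tup(n, empty, n)) ≐ s.
Bind s := succ(tup(n, empty, n)); no other remaining equation mentions s. Substituting into the earlier binding gives x1 := succ(tup(n, empty, n)).
Delete trivial equation unit ≐ unit.
Applying the MGU to either side gives tup(tup(succ(tup(n, empty, n)), unit, n), 4, tup(tup(n, empty, n), succ(tup(n, empty, n)), unit)).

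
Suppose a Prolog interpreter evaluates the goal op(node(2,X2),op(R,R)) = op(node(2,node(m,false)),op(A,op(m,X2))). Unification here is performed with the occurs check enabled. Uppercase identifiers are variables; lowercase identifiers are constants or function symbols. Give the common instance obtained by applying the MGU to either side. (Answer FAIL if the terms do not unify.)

Decompose op/2: node(2,X2) = node(2,node(m,false)),  op(R,R) = op(A,op(m,X2)).
Decompose node/2: 2 = 2,  X2 = node(m,false).
Delete trivial equation 2 = 2.
Bind X2 := node(m,false); substituting into the remaining equation gives: op(R,R) = op(A,op(m,node(m,false))).
Decompose op/2: R = A,  R = op(m,node(m,false)).
Bind R := A; substituting into the remaining equation gives: A = op(m,node(m,false)).
Bind A := op(m,node(m,false)). Substituting into the earlier binding gives R := op(m,node(m,false)).
Applying the MGU to either side gives op(node(2,node(m,false)),op(op(m,node(m,false)),op(m,node(m,false)))).

op(node(2,node(m,false)),op(op(m,node(m,false)),op(m,node(m,false))))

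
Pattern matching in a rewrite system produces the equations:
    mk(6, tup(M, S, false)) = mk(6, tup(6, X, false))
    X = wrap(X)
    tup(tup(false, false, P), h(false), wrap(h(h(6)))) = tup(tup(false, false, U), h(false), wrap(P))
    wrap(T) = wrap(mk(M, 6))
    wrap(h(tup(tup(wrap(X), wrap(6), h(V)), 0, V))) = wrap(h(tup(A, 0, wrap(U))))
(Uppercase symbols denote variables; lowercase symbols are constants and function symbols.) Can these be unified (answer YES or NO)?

Decompose mk/2: 6 = 6,  tup(M, S, false) = tup(6, X, false).
Delete trivial equation 6 = 6.
Decompose tup/3: M = 6,  S = X,  false = false.
Bind M := 6; substituting into the one remaining equation that mentions M gives: wrap(T) = wrap(mk(6, 6)).
Bind S := X; no other remaining equation mentions S.
Delete trivial equation false = false.
Occurs check fails: X occurs in wrap(X); the equation X = wrap(X) has no finite solution.

NO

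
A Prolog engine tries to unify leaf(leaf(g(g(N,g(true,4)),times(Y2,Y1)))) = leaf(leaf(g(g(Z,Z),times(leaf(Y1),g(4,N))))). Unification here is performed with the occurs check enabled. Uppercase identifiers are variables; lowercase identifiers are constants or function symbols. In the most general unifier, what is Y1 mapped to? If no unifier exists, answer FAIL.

Decompose leaf/1: leaf(g(g(N,g(true,4)),times(Y2,Y1))) = leaf(g(g(Z,Z),times(leaf(Y1),g(4,N)))).
Decompose leaf/1: g(g(N,g(true,4)),times(Y2,Y1)) = g(g(Z,Z),times(leaf(Y1),g(4,N))).
Decompose g/2: g(N,g(true,4)) = g(Z,Z),  times(Y2,Y1) = times(leaf(Y1),g(4,N)).
Decompose g/2: N = Z,  g(true,4) = Z.
Bind N := Z; substituting into the one remaining equation that mentions N gives: times(Y2,Y1) = times(leaf(Y1),g(4,Z)).
Bind Z := g(true,4); substituting into the remaining equation gives: times(Y2,Y1) = times(leaf(Y1),g(4,g(true,4))). Substituting into the earlier binding gives N := g(true,4).
Decompose times/2: Y2 = leaf(Y1),  Y1 = g(4,g(true,4)).
Bind Y2 := leaf(Y1); no other remaining equation mentions Y2.
Bind Y1 := g(4,g(true,4)). Substituting into the earlier binding gives Y2 := leaf(g(4,g(true,4))).
MGU = { N -> g(true,4), Z -> g(true,4), Y2 -> leaf(g(4,g(true,4))), Y1 -> g(4,g(true,4)) }, so Y1 -> g(4,g(true,4)).

g(4,g(true,4))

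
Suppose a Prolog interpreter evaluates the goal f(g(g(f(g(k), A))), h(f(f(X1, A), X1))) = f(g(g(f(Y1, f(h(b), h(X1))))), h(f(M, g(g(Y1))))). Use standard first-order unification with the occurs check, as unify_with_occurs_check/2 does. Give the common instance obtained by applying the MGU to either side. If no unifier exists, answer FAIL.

f(g(g(f(g(k), f(h(b), h(g(g(g(k)))))))), h(f(f(g(g(g(k))), f(h(b), h(g(g(g(k)))))), g(g(g(k))))))

Decompose f/2: g(g(f(g(k), A))) = g(g(f(Y1, f(h(b), h(X1))))),  h(f(f(X1, A), X1)) = h(f(M, g(g(Y1)))).
Decompose g/1: g(f(g(k), A)) = g(f(Y1, f(h(b), h(X1)))).
Decompose g/1: f(g(k), A) = f(Y1, f(h(b), h(X1))).
Decompose f/2: g(k) = Y1,  A = f(h(b), h(X1)).
Bind Y1 := g(k); substituting into the one remaining equation that mentions Y1 gives: h(f(f(X1, A), X1)) = h(f(M, g(g(g(k))))).
Bind A := f(h(b), h(X1)); substituting into the remaining equation gives: h(f(f(X1, f(h(b), h(X1))), X1)) = h(f(M, g(g(g(k))))).
Decompose h/1: f(f(X1, f(h(b), h(X1))), X1) = f(M, g(g(g(k)))).
Decompose f/2: f(X1, f(h(b), h(X1))) = M,  X1 = g(g(g(k))).
Bind M := f(X1, f(h(b), h(X1))); no other remaining equation mentions M.
Bind X1 := g(g(g(k))). Substituting into the earlier bindings gives A := f(h(b), h(g(g(g(k))))), M := f(g(g(g(k))), f(h(b), h(g(g(g(k)))))).
Applying the MGU to either side gives f(g(g(f(g(k), f(h(b), h(g(g(g(k)))))))), h(f(f(g(g(g(k))), f(h(b), h(g(g(g(k)))))), g(g(g(k)))))).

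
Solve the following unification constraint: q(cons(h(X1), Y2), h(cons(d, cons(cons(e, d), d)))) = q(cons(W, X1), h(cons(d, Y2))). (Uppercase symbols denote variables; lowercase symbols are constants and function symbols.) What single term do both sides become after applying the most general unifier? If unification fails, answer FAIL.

Decompose q/2: cons(h(X1), Y2) = cons(W, X1),  h(cons(d, cons(cons(e, d), d))) = h(cons(d, Y2)).
Decompose cons/2: h(X1) = W,  Y2 = X1.
Bind W := h(X1); no other remaining equation mentions W.
Bind Y2 := X1; substituting into the remaining equation gives: h(cons(d, cons(cons(e, d), d))) = h(cons(d, X1)).
Decompose h/1: cons(d, cons(cons(e, d), d)) = cons(d, X1).
Decompose cons/2: d = d,  cons(cons(e, d), d) = X1.
Delete trivial equation d = d.
Bind X1 := cons(cons(e, d), d). Substituting into the earlier bindings gives W := h(cons(cons(e, d), d)), Y2 := cons(cons(e, d), d).
Applying the MGU to either side gives q(cons(h(cons(cons(e, d), d)), cons(cons(e, d), d)), h(cons(d, cons(cons(e, d), d)))).

q(cons(h(cons(cons(e, d), d)), cons(cons(e, d), d)), h(cons(d, cons(cons(e, d), d))))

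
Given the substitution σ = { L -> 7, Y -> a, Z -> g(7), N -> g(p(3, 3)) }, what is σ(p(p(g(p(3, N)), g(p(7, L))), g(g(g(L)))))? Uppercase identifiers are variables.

p(p(g(p(3, g(p(3, 3)))), g(p(7, 7))), g(g(g(7))))

Replace each occurrence of L with 7.
Replace each occurrence of N with g(p(3, 3)).
Result: p(p(g(p(3, g(p(3, 3)))), g(p(7, 7))), g(g(g(7)))).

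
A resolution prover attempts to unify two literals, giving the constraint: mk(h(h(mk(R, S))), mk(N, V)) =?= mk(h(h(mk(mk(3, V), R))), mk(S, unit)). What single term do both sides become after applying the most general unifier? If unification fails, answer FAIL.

Decompose mk/2: h(h(mk(R, S))) =?= h(h(mk(mk(3, V), R))),  mk(N, V) =?= mk(S, unit).
Decompose h/1: h(mk(R, S)) =?= h(mk(mk(3, V), R)).
Decompose h/1: mk(R, S) =?= mk(mk(3, V), R).
Decompose mk/2: R =?= mk(3, V),  S =?= R.
Bind R := mk(3, V); substituting into the one remaining equation that mentions R gives: S =?= mk(3, V).
Bind S := mk(3, V); substituting into the remaining equation gives: mk(N, V) =?= mk(mk(3, V), unit).
Decompose mk/2: N =?= mk(3, V),  V =?= unit.
Bind N := mk(3, V); no other remaining equation mentions N.
Bind V := unit. Substituting into the earlier bindings gives R := mk(3, unit), S := mk(3, unit), N := mk(3, unit).
Applying the MGU to either side gives mk(h(h(mk(mk(3, unit), mk(3, unit)))), mk(mk(3, unit), unit)).

mk(h(h(mk(mk(3, unit), mk(3, unit)))), mk(mk(3, unit), unit))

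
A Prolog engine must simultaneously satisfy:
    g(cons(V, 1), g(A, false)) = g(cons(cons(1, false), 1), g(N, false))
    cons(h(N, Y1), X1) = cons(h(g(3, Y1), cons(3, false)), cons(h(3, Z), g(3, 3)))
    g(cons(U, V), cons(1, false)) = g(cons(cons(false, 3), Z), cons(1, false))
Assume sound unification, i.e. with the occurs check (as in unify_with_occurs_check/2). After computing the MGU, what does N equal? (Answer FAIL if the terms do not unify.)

Decompose g/2: cons(V, 1) = cons(cons(1, false), 1),  g(A, false) = g(N, false).
Decompose cons/2: V = cons(1, false),  1 = 1.
Bind V := cons(1, false); substituting into the one remaining equation that mentions V gives: g(cons(U, cons(1, false)), cons(1, false)) = g(cons(cons(false, 3), Z), cons(1, false)).
Delete trivial equation 1 = 1.
Decompose g/2: A = N,  false = false.
Bind A := N; no other remaining equation mentions A.
Delete trivial equation false = false.
Decompose cons/2: h(N, Y1) = h(g(3, Y1), cons(3, false)),  X1 = cons(h(3, Z), g(3, 3)).
Decompose h/2: N = g(3, Y1),  Y1 = cons(3, false).
Bind N := g(3, Y1); no other remaining equation mentions N. Substituting into the earlier binding gives A := g(3, Y1).
Bind Y1 := cons(3, false); no other remaining equation mentions Y1. Substituting into the earlier bindings gives A := g(3, cons(3, false)), N := g(3, cons(3, false)).
Bind X1 := cons(h(3, Z), g(3, 3)); no other remaining equation mentions X1.
Decompose g/2: cons(U, cons(1, false)) = cons(cons(false, 3), Z),  cons(1, false) = cons(1, false).
Decompose cons/2: U = cons(false, 3),  cons(1, false) = Z.
Bind U := cons(false, 3); no other remaining equation mentions U.
Bind Z := cons(1, false); no other remaining equation mentions Z. Substituting into the earlier binding gives X1 := cons(h(3, cons(1, false)), g(3, 3)).
Delete trivial equation cons(1, false) = cons(1, false).
MGU = { V ↦ cons(1, false), A ↦ g(3, cons(3, false)), N ↦ g(3, cons(3, false)), Y1 ↦ cons(3, false), X1 ↦ cons(h(3, cons(1, false)), g(3, 3)), U ↦ cons(false, 3), Z ↦ cons(1, false) }, so N ↦ g(3, cons(3, false)).

g(3, cons(3, false))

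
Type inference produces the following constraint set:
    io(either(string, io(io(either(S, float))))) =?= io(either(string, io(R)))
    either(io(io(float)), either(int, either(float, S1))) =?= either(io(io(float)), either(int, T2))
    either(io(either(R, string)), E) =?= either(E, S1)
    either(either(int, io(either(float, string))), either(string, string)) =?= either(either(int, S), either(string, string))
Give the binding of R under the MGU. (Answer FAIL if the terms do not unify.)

io(either(io(either(float, string)), float))

Decompose io/1: either(string, io(io(either(S, float)))) =?= either(string, io(R)).
Decompose either/2: string =?= string,  io(io(either(S, float))) =?= io(R).
Delete trivial equation string =?= string.
Decompose io/1: io(either(S, float)) =?= R.
Bind R := io(either(S, float)); substituting into the one remaining equation that mentions R gives: either(io(either(io(either(S, float)), string)), E) =?= either(E, S1).
Decompose either/2: io(io(float)) =?= io(io(float)),  either(int, either(float, S1)) =?= either(int, T2).
Delete trivial equation io(io(float)) =?= io(io(float)).
Decompose either/2: int =?= int,  either(float, S1) =?= T2.
Delete trivial equation int =?= int.
Bind T2 := either(float, S1); no other remaining equation mentions T2.
Decompose either/2: io(either(io(either(S, float)), string)) =?= E,  E =?= S1.
Bind E := io(either(io(either(S, float)), string)); substituting into the one remaining equation that mentions E gives: io(either(io(either(S, float)), string)) =?= S1.
Bind S1 := io(either(io(either(S, float)), string)); no other remaining equation mentions S1. Substituting into the earlier binding gives T2 := either(float, io(either(io(either(S, float)), string))).
Decompose either/2: either(int, io(either(float, string))) =?= either(int, S),  either(string, string) =?= either(string, string).
Decompose either/2: int =?= int,  io(either(float, string)) =?= S.
Delete trivial equation int =?= int.
Bind S := io(either(float, string)); no other remaining equation mentions S. Substituting into the earlier bindings gives R := io(either(io(either(float, string)), float)), T2 := either(float, io(either(io(either(io(either(float, string)), float)), string))), E := io(either(io(either(io(either(float, string)), float)), string)), S1 := io(either(io(either(io(either(float, string)), float)), string)).
Delete trivial equation either(string, string) =?= either(string, string).
MGU = { R -> io(either(io(either(float, string)), float)), T2 -> either(float, io(either(io(either(io(either(float, string)), float)), string))), E -> io(either(io(either(io(either(float, string)), float)), string)), S1 -> io(either(io(either(io(either(float, string)), float)), string)), S -> io(either(float, string)) }, so R -> io(either(io(either(float, string)), float)).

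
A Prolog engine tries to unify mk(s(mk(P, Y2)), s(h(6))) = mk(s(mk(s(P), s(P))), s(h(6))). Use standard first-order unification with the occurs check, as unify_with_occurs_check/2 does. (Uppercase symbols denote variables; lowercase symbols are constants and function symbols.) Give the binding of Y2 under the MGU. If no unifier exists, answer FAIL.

FAIL

Decompose mk/2: s(mk(P, Y2)) = s(mk(s(P), s(P))),  s(h(6)) = s(h(6)).
Decompose s/1: mk(P, Y2) = mk(s(P), s(P)).
Decompose mk/2: P = s(P),  Y2 = s(P).
Occurs check fails: P occurs in s(P); the equation P = s(P) has no finite solution.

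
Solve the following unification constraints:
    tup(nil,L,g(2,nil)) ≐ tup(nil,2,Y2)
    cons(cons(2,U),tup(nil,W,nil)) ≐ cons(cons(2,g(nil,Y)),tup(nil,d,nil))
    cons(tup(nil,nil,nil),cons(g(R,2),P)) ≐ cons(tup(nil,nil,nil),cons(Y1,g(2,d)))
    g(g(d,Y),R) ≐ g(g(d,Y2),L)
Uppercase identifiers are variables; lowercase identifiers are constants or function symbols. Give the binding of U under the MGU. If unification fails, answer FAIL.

Decompose tup/3: nil ≐ nil,  L ≐ 2,  g(2,nil) ≐ Y2.
Delete trivial equation nil ≐ nil.
Bind L := 2; substituting into the one remaining equation that mentions L gives: g(g(d,Y),R) ≐ g(g(d,Y2),2).
Bind Y2 := g(2,nil); substituting into the one remaining equation that mentions Y2 gives: g(g(d,Y),R) ≐ g(g(d,g(2,nil)),2).
Decompose cons/2: cons(2,U) ≐ cons(2,g(nil,Y)),  tup(nil,W,nil) ≐ tup(nil,d,nil).
Decompose cons/2: 2 ≐ 2,  U ≐ g(nil,Y).
Delete trivial equation 2 ≐ 2.
Bind U := g(nil,Y); no other remaining equation mentions U.
Decompose tup/3: nil ≐ nil,  W ≐ d,  nil ≐ nil.
Delete trivial equation nil ≐ nil.
Bind W := d; no other remaining equation mentions W.
Delete trivial equation nil ≐ nil.
Decompose cons/2: tup(nil,nil,nil) ≐ tup(nil,nil,nil),  cons(g(R,2),P) ≐ cons(Y1,g(2,d)).
Delete trivial equation tup(nil,nil,nil) ≐ tup(nil,nil,nil).
Decompose cons/2: g(R,2) ≐ Y1,  P ≐ g(2,d).
Bind Y1 := g(R,2); no other remaining equation mentions Y1.
Bind P := g(2,d); no other remaining equation mentions P.
Decompose g/2: g(d,Y) ≐ g(d,g(2,nil)),  R ≐ 2.
Decompose g/2: d ≐ d,  Y ≐ g(2,nil).
Delete trivial equation d ≐ d.
Bind Y := g(2,nil); no other remaining equation mentions Y. Substituting into the earlier binding gives U := g(nil,g(2,nil)).
Bind R := 2. Substituting into the earlier binding gives Y1 := g(2,2).
MGU = { L ↦ 2, Y2 ↦ g(2,nil), U ↦ g(nil,g(2,nil)), W ↦ d, Y1 ↦ g(2,2), P ↦ g(2,d), Y ↦ g(2,nil), R ↦ 2 }, so U ↦ g(nil,g(2,nil)).

g(nil,g(2,nil))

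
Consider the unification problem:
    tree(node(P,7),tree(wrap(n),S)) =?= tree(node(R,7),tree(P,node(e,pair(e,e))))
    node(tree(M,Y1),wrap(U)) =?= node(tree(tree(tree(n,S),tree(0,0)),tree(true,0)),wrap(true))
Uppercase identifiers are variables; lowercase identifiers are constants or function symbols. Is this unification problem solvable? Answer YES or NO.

YES

Decompose tree/2: node(P,7) =?= node(R,7),  tree(wrap(n),S) =?= tree(P,node(e,pair(e,e))).
Decompose node/2: P =?= R,  7 =?= 7.
Bind P := R; substituting into the one remaining equation that mentions P gives: tree(wrap(n),S) =?= tree(R,node(e,pair(e,e))).
Delete trivial equation 7 =?= 7.
Decompose tree/2: wrap(n) =?= R,  S =?= node(e,pair(e,e)).
Bind R := wrap(n); no other remaining equation mentions R. Substituting into the earlier binding gives P := wrap(n).
Bind S := node(e,pair(e,e)); substituting into the remaining equation gives: node(tree(M,Y1),wrap(U)) =?= node(tree(tree(tree(n,node(e,pair(e,e))),tree(0,0)),tree(true,0)),wrap(true)).
Decompose node/2: tree(M,Y1) =?= tree(tree(tree(n,node(e,pair(e,e))),tree(0,0)),tree(true,0)),  wrap(U) =?= wrap(true).
Decompose tree/2: M =?= tree(tree(n,node(e,pair(e,e))),tree(0,0)),  Y1 =?= tree(true,0).
Bind M := tree(tree(n,node(e,pair(e,e))),tree(0,0)); no other remaining equation mentions M.
Bind Y1 := tree(true,0); no other remaining equation mentions Y1.
Decompose wrap/1: U =?= true.
Bind U := true.
No equations remain and no clash or occurs-check failure arose, so a unifier exists.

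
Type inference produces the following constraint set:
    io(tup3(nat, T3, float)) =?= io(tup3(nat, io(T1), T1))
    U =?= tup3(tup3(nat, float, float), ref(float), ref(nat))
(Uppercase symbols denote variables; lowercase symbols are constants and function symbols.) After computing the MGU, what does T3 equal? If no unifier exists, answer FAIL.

io(float)

Decompose io/1: tup3(nat, T3, float) =?= tup3(nat, io(T1), T1).
Decompose tup3/3: nat =?= nat,  T3 =?= io(T1),  float =?= T1.
Delete trivial equation nat =?= nat.
Bind T3 := io(T1); no other remaining equation mentions T3.
Bind T1 := float; no other remaining equation mentions T1. Substituting into the earlier binding gives T3 := io(float).
Bind U := tup3(tup3(nat, float, float), ref(float), ref(nat)).
MGU = { T3 := io(float), T1 := float, U := tup3(tup3(nat, float, float), ref(float), ref(nat)) }, so T3 := io(float).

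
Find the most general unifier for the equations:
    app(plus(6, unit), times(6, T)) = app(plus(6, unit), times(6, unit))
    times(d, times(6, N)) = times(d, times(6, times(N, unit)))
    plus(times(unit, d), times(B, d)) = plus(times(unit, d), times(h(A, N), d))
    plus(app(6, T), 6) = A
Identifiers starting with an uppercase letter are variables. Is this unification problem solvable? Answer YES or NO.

Decompose app/2: plus(6, unit) = plus(6, unit),  times(6, T) = times(6, unit).
Delete trivial equation plus(6, unit) = plus(6, unit).
Decompose times/2: 6 = 6,  T = unit.
Delete trivial equation 6 = 6.
Bind T := unit; substituting into the one remaining equation that mentions T gives: plus(app(6, unit), 6) = A.
Decompose times/2: d = d,  times(6, N) = times(6, times(N, unit)).
Delete trivial equation d = d.
Decompose times/2: 6 = 6,  N = times(N, unit).
Delete trivial equation 6 = 6.
Occurs check fails: N occurs in times(N, unit); the equation N = times(N, unit) has no finite solution.

NO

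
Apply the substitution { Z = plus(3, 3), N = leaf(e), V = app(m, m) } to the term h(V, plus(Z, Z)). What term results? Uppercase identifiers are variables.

Replace each occurrence of Z with plus(3, 3).
Replace each occurrence of V with app(m, m).
Result: h(app(m, m), plus(plus(3, 3), plus(3, 3))).

h(app(m, m), plus(plus(3, 3), plus(3, 3)))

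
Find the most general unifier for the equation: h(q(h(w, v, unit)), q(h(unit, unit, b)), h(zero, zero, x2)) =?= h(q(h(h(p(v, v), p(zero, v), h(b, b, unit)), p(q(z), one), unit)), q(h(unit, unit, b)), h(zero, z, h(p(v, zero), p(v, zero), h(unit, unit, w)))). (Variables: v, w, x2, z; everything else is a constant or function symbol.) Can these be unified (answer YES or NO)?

Decompose h/3: q(h(w, v, unit)) =?= q(h(h(p(v, v), p(zero, v), h(b, b, unit)), p(q(z), one), unit)),  q(h(unit, unit, b)) =?= q(h(unit, unit, b)),  h(zero, zero, x2) =?= h(zero, z, h(p(v, zero), p(v, zero), h(unit, unit, w))).
Decompose q/1: h(w, v, unit) =?= h(h(p(v, v), p(zero, v), h(b, b, unit)), p(q(z), one), unit).
Decompose h/3: w =?= h(p(v, v), p(zero, v), h(b, b, unit)),  v =?= p(q(z), one),  unit =?= unit.
Bind w := h(p(v, v), p(zero, v), h(b, b, unit)); substituting into the one remaining equation that mentions w gives: h(zero, zero, x2) =?= h(zero, z, h(p(v, zero), p(v, zero), h(unit, unit, h(p(v, v), p(zero, v), h(b, b, unit))))).
Bind v := p(q(z), one); substituting into the one remaining equation that mentions v gives: h(zero, zero, x2) =?= h(zero, z, h(p(p(q(z), one), zero), p(p(q(z), one), zero), h(unit, unit, h(p(p(q(z), one), p(q(z), one)), p(zero, p(q(z), one)), h(b, b, unit))))). Substituting into the earlier binding gives w := h(p(p(q(z), one), p(q(z), one)), p(zero, p(q(z), one)), h(b, b, unit)).
Delete trivial equation unit =?= unit.
Delete trivial equation q(h(unit, unit, b)) =?= q(h(unit, unit, b)).
Decompose h/3: zero =?= zero,  zero =?= z,  x2 =?= h(p(p(q(z), one), zero), p(p(q(z), one), zero), h(unit, unit, h(p(p(q(z), one), p(q(z), one)), p(zero, p(q(z), one)), h(b, b, unit)))).
Delete trivial equation zero =?= zero.
Bind z := zero; substituting into the remaining equation gives: x2 =?= h(p(p(q(zero), one), zero), p(p(q(zero), one), zero), h(unit, unit, h(p(p(q(zero), one), p(q(zero), one)), p(zero, p(q(zero), one)), h(b, b, unit)))). Substituting into the earlier bindings gives w := h(p(p(q(zero), one), p(q(zero), one)), p(zero, p(q(zero), one)), h(b, b, unit)), v := p(q(zero), one).
Bind x2 := h(p(p(q(zero), one), zero), p(p(q(zero), one), zero), h(unit, unit, h(p(p(q(zero), one), p(q(zero), one)), p(zero, p(q(zero), one)), h(b, b, unit)))).
No equations remain and no clash or occurs-check failure arose, so a unifier exists.

YES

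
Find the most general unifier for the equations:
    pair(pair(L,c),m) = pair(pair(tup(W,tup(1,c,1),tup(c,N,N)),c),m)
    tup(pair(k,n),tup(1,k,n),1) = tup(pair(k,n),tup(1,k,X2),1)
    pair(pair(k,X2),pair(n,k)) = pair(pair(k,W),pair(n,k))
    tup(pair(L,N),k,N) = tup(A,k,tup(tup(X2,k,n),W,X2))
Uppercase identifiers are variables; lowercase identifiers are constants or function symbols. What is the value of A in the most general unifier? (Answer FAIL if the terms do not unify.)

Decompose pair/2: pair(L,c) = pair(tup(W,tup(1,c,1),tup(c,N,N)),c),  m = m.
Decompose pair/2: L = tup(W,tup(1,c,1),tup(c,N,N)),  c = c.
Bind L := tup(W,tup(1,c,1),tup(c,N,N)); substituting into the one remaining equation that mentions L gives: tup(pair(tup(W,tup(1,c,1),tup(c,N,N)),N),k,N) = tup(A,k,tup(tup(X2,k,n),W,X2)).
Delete trivial equation c = c.
Delete trivial equation m = m.
Decompose tup/3: pair(k,n) = pair(k,n),  tup(1,k,n) = tup(1,k,X2),  1 = 1.
Delete trivial equation pair(k,n) = pair(k,n).
Decompose tup/3: 1 = 1,  k = k,  n = X2.
Delete trivial equation 1 = 1.
Delete trivial equation k = k.
Bind X2 := n; substituting into the 2 remaining equations that mention X2 gives: pair(pair(k,n),pair(n,k)) = pair(pair(k,W),pair(n,k)),  tup(pair(tup(W,tup(1,c,1),tup(c,N,N)),N),k,N) = tup(A,k,tup(tup(n,k,n),W,n)).
Delete trivial equation 1 = 1.
Decompose pair/2: pair(k,n) = pair(k,W),  pair(n,k) = pair(n,k).
Decompose pair/2: k = k,  n = W.
Delete trivial equation k = k.
Bind W := n; substituting into the one remaining equation that mentions W gives: tup(pair(tup(n,tup(1,c,1),tup(c,N,N)),N),k,N) = tup(A,k,tup(tup(n,k,n),n,n)). Substituting into the earlier binding gives L := tup(n,tup(1,c,1),tup(c,N,N)).
Delete trivial equation pair(n,k) = pair(n,k).
Decompose tup/3: pair(tup(n,tup(1,c,1),tup(c,N,N)),N) = A,  k = k,  N = tup(tup(n,k,n),n,n).
Bind A := pair(tup(n,tup(1,c,1),tup(c,N,N)),N); no other remaining equation mentions A.
Delete trivial equation k = k.
Bind N := tup(tup(n,k,n),n,n). Substituting into the earlier bindings gives L := tup(n,tup(1,c,1),tup(c,tup(tup(n,k,n),n,n),tup(tup(n,k,n),n,n))), A := pair(tup(n,tup(1,c,1),tup(c,tup(tup(n,k,n),n,n),tup(tup(n,k,n),n,n))),tup(tup(n,k,n),n,n)).
MGU = { L ↦ tup(n,tup(1,c,1),tup(c,tup(tup(n,k,n),n,n),tup(tup(n,k,n),n,n))), X2 ↦ n, W ↦ n, A ↦ pair(tup(n,tup(1,c,1),tup(c,tup(tup(n,k,n),n,n),tup(tup(n,k,n),n,n))),tup(tup(n,k,n),n,n)), N ↦ tup(tup(n,k,n),n,n) }, so A ↦ pair(tup(n,tup(1,c,1),tup(c,tup(tup(n,k,n),n,n),tup(tup(n,k,n),n,n))),tup(tup(n,k,n),n,n)).

pair(tup(n,tup(1,c,1),tup(c,tup(tup(n,k,n),n,n),tup(tup(n,k,n),n,n))),tup(tup(n,k,n),n,n))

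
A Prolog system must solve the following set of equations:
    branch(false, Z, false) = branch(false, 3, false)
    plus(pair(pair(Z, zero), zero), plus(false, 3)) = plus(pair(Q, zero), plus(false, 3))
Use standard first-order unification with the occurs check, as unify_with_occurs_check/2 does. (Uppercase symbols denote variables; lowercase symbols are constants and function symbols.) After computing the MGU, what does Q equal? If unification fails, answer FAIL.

Decompose branch/3: false = false,  Z = 3,  false = false.
Delete trivial equation false = false.
Bind Z := 3; substituting into the one remaining equation that mentions Z gives: plus(pair(pair(3, zero), zero), plus(false, 3)) = plus(pair(Q, zero), plus(false, 3)).
Delete trivial equation false = false.
Decompose plus/2: pair(pair(3, zero), zero) = pair(Q, zero),  plus(false, 3) = plus(false, 3).
Decompose pair/2: pair(3, zero) = Q,  zero = zero.
Bind Q := pair(3, zero); no other remaining equation mentions Q.
Delete trivial equation zero = zero.
Delete trivial equation plus(false, 3) = plus(false, 3).
MGU = { Z ↦ 3, Q ↦ pair(3, zero) }, so Q ↦ pair(3, zero).

pair(3, zero)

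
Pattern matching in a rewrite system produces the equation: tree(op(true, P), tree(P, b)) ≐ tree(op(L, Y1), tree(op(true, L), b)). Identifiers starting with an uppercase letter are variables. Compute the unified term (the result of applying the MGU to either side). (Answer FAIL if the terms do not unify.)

Decompose tree/2: op(true, P) ≐ op(L, Y1),  tree(P, b) ≐ tree(op(true, L), b).
Decompose op/2: true ≐ L,  P ≐ Y1.
Bind L := true; substituting into the one remaining equation that mentions L gives: tree(P, b) ≐ tree(op(true, true), b).
Bind P := Y1; substituting into the remaining equation gives: tree(Y1, b) ≐ tree(op(true, true), b).
Decompose tree/2: Y1 ≐ op(true, true),  b ≐ b.
Bind Y1 := op(true, true); no other remaining equation mentions Y1. Substituting into the earlier binding gives P := op(true, true).
Delete trivial equation b ≐ b.
Applying the MGU to either side gives tree(op(true, op(true, true)), tree(op(true, true), b)).

tree(op(true, op(true, true)), tree(op(true, true), b))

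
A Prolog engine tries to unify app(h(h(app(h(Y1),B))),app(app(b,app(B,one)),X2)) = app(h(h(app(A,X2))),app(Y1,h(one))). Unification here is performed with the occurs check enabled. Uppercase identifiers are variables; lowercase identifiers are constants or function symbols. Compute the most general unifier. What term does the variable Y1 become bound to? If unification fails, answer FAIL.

app(b,app(h(one),one))

Decompose app/2: h(h(app(h(Y1),B))) = h(h(app(A,X2))),  app(app(b,app(B,one)),X2) = app(Y1,h(one)).
Decompose h/1: h(app(h(Y1),B)) = h(app(A,X2)).
Decompose h/1: app(h(Y1),B) = app(A,X2).
Decompose app/2: h(Y1) = A,  B = X2.
Bind A := h(Y1); no other remaining equation mentions A.
Bind B := X2; substituting into the remaining equation gives: app(app(b,app(X2,one)),X2) = app(Y1,h(one)).
Decompose app/2: app(b,app(X2,one)) = Y1,  X2 = h(one).
Bind Y1 := app(b,app(X2,one)); no other remaining equation mentions Y1. Substituting into the earlier binding gives A := h(app(b,app(X2,one))).
Bind X2 := h(one). Substituting into the earlier bindings gives A := h(app(b,app(h(one),one))), B := h(one), Y1 := app(b,app(h(one),one)).
MGU = { A ↦ h(app(b,app(h(one),one))), B ↦ h(one), Y1 ↦ app(b,app(h(one),one)), X2 ↦ h(one) }, so Y1 ↦ app(b,app(h(one),one)).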